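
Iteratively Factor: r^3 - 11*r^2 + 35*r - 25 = (r - 5)*(r^2 - 6*r + 5) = (r - 5)^2*(r - 1)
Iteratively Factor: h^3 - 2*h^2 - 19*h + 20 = (h + 4)*(h^2 - 6*h + 5) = (h - 1)*(h + 4)*(h - 5)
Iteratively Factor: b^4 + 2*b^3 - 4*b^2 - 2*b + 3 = (b + 1)*(b^3 + b^2 - 5*b + 3) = (b - 1)*(b + 1)*(b^2 + 2*b - 3) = (b - 1)^2*(b + 1)*(b + 3)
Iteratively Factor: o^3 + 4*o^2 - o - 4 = (o + 1)*(o^2 + 3*o - 4) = (o - 1)*(o + 1)*(o + 4)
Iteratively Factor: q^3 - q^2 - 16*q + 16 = (q + 4)*(q^2 - 5*q + 4) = (q - 4)*(q + 4)*(q - 1)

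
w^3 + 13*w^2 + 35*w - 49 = (w - 1)*(w + 7)^2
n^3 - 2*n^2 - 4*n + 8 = (n - 2)^2*(n + 2)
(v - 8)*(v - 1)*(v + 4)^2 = v^4 - v^3 - 48*v^2 - 80*v + 128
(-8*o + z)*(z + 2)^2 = -8*o*z^2 - 32*o*z - 32*o + z^3 + 4*z^2 + 4*z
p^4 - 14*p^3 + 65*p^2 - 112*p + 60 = (p - 6)*(p - 5)*(p - 2)*(p - 1)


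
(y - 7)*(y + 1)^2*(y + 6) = y^4 + y^3 - 43*y^2 - 85*y - 42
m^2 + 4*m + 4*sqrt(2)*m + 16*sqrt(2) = (m + 4)*(m + 4*sqrt(2))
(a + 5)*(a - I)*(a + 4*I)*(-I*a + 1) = -I*a^4 + 4*a^3 - 5*I*a^3 + 20*a^2 - I*a^2 + 4*a - 5*I*a + 20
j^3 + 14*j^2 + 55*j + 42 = (j + 1)*(j + 6)*(j + 7)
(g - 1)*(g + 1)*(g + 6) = g^3 + 6*g^2 - g - 6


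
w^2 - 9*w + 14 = (w - 7)*(w - 2)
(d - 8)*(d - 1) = d^2 - 9*d + 8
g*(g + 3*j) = g^2 + 3*g*j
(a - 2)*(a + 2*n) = a^2 + 2*a*n - 2*a - 4*n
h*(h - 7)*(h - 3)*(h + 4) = h^4 - 6*h^3 - 19*h^2 + 84*h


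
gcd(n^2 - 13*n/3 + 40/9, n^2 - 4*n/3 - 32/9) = n - 8/3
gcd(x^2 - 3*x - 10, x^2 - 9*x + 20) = x - 5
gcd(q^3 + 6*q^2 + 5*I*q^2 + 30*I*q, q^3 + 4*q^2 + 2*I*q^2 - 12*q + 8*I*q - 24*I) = q + 6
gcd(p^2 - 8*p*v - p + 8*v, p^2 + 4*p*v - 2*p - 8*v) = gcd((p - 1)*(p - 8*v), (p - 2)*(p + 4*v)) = 1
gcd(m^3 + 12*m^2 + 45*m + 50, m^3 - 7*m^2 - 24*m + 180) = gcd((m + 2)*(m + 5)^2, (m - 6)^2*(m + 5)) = m + 5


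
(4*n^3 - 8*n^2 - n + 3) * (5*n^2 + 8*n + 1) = 20*n^5 - 8*n^4 - 65*n^3 - n^2 + 23*n + 3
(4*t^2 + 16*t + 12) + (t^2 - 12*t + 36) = 5*t^2 + 4*t + 48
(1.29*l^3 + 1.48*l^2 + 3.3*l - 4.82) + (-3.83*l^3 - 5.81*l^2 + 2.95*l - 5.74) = -2.54*l^3 - 4.33*l^2 + 6.25*l - 10.56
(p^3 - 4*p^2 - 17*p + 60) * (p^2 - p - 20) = p^5 - 5*p^4 - 33*p^3 + 157*p^2 + 280*p - 1200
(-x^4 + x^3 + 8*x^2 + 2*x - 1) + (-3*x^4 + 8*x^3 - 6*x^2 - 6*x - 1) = -4*x^4 + 9*x^3 + 2*x^2 - 4*x - 2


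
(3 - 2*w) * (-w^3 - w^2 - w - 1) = 2*w^4 - w^3 - w^2 - w - 3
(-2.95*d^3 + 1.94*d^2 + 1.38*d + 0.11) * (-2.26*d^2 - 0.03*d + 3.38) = 6.667*d^5 - 4.2959*d^4 - 13.148*d^3 + 6.2672*d^2 + 4.6611*d + 0.3718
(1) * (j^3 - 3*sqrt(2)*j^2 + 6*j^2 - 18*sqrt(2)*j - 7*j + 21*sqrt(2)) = j^3 - 3*sqrt(2)*j^2 + 6*j^2 - 18*sqrt(2)*j - 7*j + 21*sqrt(2)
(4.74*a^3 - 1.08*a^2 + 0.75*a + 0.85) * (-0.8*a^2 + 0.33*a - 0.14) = -3.792*a^5 + 2.4282*a^4 - 1.62*a^3 - 0.2813*a^2 + 0.1755*a - 0.119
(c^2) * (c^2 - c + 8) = c^4 - c^3 + 8*c^2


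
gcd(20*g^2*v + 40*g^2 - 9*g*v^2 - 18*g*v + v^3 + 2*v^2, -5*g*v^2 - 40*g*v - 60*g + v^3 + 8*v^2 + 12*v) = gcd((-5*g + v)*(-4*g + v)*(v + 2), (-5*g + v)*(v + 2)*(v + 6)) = -5*g*v - 10*g + v^2 + 2*v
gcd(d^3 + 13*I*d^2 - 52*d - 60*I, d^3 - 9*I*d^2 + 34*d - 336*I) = d + 6*I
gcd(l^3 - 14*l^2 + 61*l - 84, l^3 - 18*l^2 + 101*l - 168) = l^2 - 10*l + 21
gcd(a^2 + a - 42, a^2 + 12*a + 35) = a + 7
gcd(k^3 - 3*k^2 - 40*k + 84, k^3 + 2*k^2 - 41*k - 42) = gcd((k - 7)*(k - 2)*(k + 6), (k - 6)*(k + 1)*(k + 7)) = 1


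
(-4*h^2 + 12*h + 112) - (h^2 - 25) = -5*h^2 + 12*h + 137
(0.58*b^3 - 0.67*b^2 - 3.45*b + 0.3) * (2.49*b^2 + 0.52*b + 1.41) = 1.4442*b^5 - 1.3667*b^4 - 8.1211*b^3 - 1.9917*b^2 - 4.7085*b + 0.423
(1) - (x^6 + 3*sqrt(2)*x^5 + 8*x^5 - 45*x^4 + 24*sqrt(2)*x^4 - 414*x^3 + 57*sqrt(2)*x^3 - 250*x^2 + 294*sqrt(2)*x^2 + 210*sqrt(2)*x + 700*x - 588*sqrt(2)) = -x^6 - 8*x^5 - 3*sqrt(2)*x^5 - 24*sqrt(2)*x^4 + 45*x^4 - 57*sqrt(2)*x^3 + 414*x^3 - 294*sqrt(2)*x^2 + 250*x^2 - 700*x - 210*sqrt(2)*x + 1 + 588*sqrt(2)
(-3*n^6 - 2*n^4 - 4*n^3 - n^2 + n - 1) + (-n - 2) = -3*n^6 - 2*n^4 - 4*n^3 - n^2 - 3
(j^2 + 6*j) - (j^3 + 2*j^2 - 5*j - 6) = -j^3 - j^2 + 11*j + 6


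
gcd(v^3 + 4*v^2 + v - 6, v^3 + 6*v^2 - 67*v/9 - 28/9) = 1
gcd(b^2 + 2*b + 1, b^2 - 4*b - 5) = b + 1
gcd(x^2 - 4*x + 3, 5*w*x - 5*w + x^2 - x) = x - 1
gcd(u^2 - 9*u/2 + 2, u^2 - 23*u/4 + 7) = u - 4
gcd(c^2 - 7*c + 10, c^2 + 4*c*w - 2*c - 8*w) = c - 2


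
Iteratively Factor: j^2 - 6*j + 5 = (j - 5)*(j - 1)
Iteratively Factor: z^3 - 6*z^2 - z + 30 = (z - 3)*(z^2 - 3*z - 10) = (z - 5)*(z - 3)*(z + 2)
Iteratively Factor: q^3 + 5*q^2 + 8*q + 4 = (q + 2)*(q^2 + 3*q + 2) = (q + 1)*(q + 2)*(q + 2)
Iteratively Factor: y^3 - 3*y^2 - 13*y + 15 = (y - 5)*(y^2 + 2*y - 3) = (y - 5)*(y - 1)*(y + 3)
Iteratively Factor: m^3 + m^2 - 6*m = (m)*(m^2 + m - 6) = m*(m + 3)*(m - 2)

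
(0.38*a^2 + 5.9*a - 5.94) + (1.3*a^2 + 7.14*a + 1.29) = 1.68*a^2 + 13.04*a - 4.65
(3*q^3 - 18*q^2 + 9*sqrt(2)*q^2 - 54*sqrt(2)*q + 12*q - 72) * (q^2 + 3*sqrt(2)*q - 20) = 3*q^5 - 18*q^4 + 18*sqrt(2)*q^4 - 108*sqrt(2)*q^3 + 6*q^3 - 144*sqrt(2)*q^2 - 36*q^2 - 240*q + 864*sqrt(2)*q + 1440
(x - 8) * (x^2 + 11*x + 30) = x^3 + 3*x^2 - 58*x - 240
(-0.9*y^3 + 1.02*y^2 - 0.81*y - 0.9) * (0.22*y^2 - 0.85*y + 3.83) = -0.198*y^5 + 0.9894*y^4 - 4.4922*y^3 + 4.3971*y^2 - 2.3373*y - 3.447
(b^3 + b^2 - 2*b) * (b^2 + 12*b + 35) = b^5 + 13*b^4 + 45*b^3 + 11*b^2 - 70*b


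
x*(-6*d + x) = -6*d*x + x^2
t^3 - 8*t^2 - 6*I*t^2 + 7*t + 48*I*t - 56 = (t - 8)*(t - 7*I)*(t + I)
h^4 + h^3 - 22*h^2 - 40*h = h*(h - 5)*(h + 2)*(h + 4)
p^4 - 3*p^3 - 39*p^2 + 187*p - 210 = (p - 5)*(p - 3)*(p - 2)*(p + 7)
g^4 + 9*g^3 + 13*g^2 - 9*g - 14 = (g - 1)*(g + 1)*(g + 2)*(g + 7)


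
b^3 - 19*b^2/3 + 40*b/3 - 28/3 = (b - 7/3)*(b - 2)^2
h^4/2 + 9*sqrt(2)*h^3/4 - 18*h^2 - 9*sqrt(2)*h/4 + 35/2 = (h/2 + 1/2)*(h - 1)*(h - 5*sqrt(2)/2)*(h + 7*sqrt(2))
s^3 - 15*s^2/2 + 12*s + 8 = (s - 4)^2*(s + 1/2)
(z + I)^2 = z^2 + 2*I*z - 1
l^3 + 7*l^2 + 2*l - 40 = (l - 2)*(l + 4)*(l + 5)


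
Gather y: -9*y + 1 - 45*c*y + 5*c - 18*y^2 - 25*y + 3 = 5*c - 18*y^2 + y*(-45*c - 34) + 4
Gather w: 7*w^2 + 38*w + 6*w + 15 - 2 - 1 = 7*w^2 + 44*w + 12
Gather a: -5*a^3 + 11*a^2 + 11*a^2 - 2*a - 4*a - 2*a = -5*a^3 + 22*a^2 - 8*a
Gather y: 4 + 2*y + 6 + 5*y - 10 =7*y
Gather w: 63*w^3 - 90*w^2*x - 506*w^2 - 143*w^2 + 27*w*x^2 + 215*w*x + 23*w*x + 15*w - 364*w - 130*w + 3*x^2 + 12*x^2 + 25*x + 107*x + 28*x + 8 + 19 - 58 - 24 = 63*w^3 + w^2*(-90*x - 649) + w*(27*x^2 + 238*x - 479) + 15*x^2 + 160*x - 55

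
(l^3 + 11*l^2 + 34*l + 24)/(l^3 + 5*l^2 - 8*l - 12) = (l + 4)/(l - 2)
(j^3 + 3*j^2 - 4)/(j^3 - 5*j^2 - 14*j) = (j^2 + j - 2)/(j*(j - 7))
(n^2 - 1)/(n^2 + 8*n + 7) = (n - 1)/(n + 7)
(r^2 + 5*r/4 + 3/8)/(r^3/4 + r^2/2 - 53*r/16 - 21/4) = 2*(8*r^2 + 10*r + 3)/(4*r^3 + 8*r^2 - 53*r - 84)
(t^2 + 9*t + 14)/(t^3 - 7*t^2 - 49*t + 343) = (t + 2)/(t^2 - 14*t + 49)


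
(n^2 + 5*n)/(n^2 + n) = (n + 5)/(n + 1)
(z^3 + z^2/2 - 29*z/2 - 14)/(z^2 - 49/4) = 2*(z^2 - 3*z - 4)/(2*z - 7)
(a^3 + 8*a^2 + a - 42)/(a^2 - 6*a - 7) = (-a^3 - 8*a^2 - a + 42)/(-a^2 + 6*a + 7)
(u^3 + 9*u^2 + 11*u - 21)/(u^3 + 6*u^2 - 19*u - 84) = (u - 1)/(u - 4)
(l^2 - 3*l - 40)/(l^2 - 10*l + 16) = (l + 5)/(l - 2)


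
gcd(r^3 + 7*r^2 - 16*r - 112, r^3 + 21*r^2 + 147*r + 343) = r + 7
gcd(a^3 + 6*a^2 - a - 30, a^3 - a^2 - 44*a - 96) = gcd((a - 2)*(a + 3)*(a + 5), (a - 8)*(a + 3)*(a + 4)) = a + 3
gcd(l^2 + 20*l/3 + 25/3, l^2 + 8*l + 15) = l + 5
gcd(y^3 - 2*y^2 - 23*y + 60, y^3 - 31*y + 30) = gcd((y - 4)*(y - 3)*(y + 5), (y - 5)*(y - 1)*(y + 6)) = 1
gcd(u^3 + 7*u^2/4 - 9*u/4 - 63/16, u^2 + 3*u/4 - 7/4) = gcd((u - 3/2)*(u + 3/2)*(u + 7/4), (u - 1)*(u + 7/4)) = u + 7/4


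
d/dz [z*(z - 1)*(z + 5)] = 3*z^2 + 8*z - 5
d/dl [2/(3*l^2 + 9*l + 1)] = 6*(-2*l - 3)/(3*l^2 + 9*l + 1)^2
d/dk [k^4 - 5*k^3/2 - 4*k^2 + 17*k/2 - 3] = 4*k^3 - 15*k^2/2 - 8*k + 17/2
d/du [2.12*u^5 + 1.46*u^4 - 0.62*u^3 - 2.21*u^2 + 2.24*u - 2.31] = 10.6*u^4 + 5.84*u^3 - 1.86*u^2 - 4.42*u + 2.24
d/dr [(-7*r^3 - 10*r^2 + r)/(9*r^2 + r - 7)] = (-63*r^4 - 14*r^3 + 128*r^2 + 140*r - 7)/(81*r^4 + 18*r^3 - 125*r^2 - 14*r + 49)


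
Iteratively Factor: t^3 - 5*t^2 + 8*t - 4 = (t - 1)*(t^2 - 4*t + 4) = (t - 2)*(t - 1)*(t - 2)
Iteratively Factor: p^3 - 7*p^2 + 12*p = (p - 3)*(p^2 - 4*p) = p*(p - 3)*(p - 4)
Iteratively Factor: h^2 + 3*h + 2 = (h + 2)*(h + 1)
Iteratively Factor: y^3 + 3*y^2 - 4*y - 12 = (y + 2)*(y^2 + y - 6) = (y - 2)*(y + 2)*(y + 3)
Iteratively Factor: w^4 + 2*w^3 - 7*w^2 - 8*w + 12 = (w + 2)*(w^3 - 7*w + 6) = (w + 2)*(w + 3)*(w^2 - 3*w + 2) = (w - 2)*(w + 2)*(w + 3)*(w - 1)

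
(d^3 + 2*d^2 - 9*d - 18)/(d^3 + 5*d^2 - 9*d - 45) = (d + 2)/(d + 5)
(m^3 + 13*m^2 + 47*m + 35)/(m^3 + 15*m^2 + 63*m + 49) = (m + 5)/(m + 7)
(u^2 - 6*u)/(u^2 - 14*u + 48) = u/(u - 8)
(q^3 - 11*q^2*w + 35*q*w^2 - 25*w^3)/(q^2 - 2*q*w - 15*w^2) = (q^2 - 6*q*w + 5*w^2)/(q + 3*w)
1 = 1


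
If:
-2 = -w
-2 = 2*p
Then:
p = -1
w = 2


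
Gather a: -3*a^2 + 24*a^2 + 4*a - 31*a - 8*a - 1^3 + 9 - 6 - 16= 21*a^2 - 35*a - 14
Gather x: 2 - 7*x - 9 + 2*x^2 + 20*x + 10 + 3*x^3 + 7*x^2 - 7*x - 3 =3*x^3 + 9*x^2 + 6*x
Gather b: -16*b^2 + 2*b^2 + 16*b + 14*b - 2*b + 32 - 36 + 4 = -14*b^2 + 28*b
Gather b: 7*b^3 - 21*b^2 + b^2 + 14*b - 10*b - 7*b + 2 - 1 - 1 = 7*b^3 - 20*b^2 - 3*b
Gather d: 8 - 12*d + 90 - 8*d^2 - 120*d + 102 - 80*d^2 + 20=-88*d^2 - 132*d + 220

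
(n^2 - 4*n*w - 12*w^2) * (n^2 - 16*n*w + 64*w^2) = n^4 - 20*n^3*w + 116*n^2*w^2 - 64*n*w^3 - 768*w^4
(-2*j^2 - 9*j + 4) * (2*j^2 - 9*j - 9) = -4*j^4 + 107*j^2 + 45*j - 36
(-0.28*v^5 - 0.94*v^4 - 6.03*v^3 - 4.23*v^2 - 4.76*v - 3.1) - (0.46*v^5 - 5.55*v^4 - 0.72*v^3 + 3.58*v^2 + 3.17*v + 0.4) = -0.74*v^5 + 4.61*v^4 - 5.31*v^3 - 7.81*v^2 - 7.93*v - 3.5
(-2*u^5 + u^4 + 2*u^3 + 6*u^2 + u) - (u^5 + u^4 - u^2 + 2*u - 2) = -3*u^5 + 2*u^3 + 7*u^2 - u + 2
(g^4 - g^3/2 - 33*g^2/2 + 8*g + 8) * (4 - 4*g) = -4*g^5 + 6*g^4 + 64*g^3 - 98*g^2 + 32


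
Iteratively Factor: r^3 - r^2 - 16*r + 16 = (r - 4)*(r^2 + 3*r - 4) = (r - 4)*(r - 1)*(r + 4)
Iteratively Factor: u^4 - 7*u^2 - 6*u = (u)*(u^3 - 7*u - 6) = u*(u + 1)*(u^2 - u - 6) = u*(u + 1)*(u + 2)*(u - 3)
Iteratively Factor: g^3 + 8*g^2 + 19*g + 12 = (g + 4)*(g^2 + 4*g + 3) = (g + 1)*(g + 4)*(g + 3)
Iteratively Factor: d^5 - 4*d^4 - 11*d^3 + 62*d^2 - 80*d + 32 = (d - 1)*(d^4 - 3*d^3 - 14*d^2 + 48*d - 32) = (d - 4)*(d - 1)*(d^3 + d^2 - 10*d + 8) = (d - 4)*(d - 1)*(d + 4)*(d^2 - 3*d + 2) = (d - 4)*(d - 2)*(d - 1)*(d + 4)*(d - 1)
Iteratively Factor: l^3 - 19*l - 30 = (l + 2)*(l^2 - 2*l - 15) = (l + 2)*(l + 3)*(l - 5)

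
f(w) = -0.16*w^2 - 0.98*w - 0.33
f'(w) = -0.32*w - 0.98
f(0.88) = -1.32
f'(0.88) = -1.26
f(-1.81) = 0.92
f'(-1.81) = -0.40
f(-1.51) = 0.78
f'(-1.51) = -0.50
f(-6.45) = -0.67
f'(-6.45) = 1.08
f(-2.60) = 1.14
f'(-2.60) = -0.15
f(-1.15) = 0.59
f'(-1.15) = -0.61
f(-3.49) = 1.14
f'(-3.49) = 0.14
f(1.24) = -1.79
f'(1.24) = -1.38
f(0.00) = -0.33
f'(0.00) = -0.98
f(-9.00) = -4.47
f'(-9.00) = 1.90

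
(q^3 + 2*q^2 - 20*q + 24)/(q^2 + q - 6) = (q^2 + 4*q - 12)/(q + 3)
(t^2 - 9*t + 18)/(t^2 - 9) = (t - 6)/(t + 3)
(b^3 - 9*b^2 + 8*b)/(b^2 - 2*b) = (b^2 - 9*b + 8)/(b - 2)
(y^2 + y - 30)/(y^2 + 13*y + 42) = (y - 5)/(y + 7)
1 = 1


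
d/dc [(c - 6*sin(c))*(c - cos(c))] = (c - 6*sin(c))*(sin(c) + 1) - (c - cos(c))*(6*cos(c) - 1)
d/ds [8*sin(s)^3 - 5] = 24*sin(s)^2*cos(s)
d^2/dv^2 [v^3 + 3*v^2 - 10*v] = 6*v + 6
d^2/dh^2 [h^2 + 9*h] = 2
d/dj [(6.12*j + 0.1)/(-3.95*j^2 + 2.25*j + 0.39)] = (24.174*j^2 + 0.789999999999999*j + 2.1618)/(15.6025*j^4 - 17.775*j^3 + 1.9815*j^2 + 1.755*j + 0.1521)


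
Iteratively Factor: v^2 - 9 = (v - 3)*(v + 3)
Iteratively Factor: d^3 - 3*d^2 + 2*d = (d - 2)*(d^2 - d) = (d - 2)*(d - 1)*(d)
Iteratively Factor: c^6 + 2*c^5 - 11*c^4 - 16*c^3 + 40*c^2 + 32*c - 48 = (c - 1)*(c^5 + 3*c^4 - 8*c^3 - 24*c^2 + 16*c + 48) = (c - 1)*(c + 2)*(c^4 + c^3 - 10*c^2 - 4*c + 24) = (c - 1)*(c + 2)^2*(c^3 - c^2 - 8*c + 12) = (c - 2)*(c - 1)*(c + 2)^2*(c^2 + c - 6) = (c - 2)^2*(c - 1)*(c + 2)^2*(c + 3)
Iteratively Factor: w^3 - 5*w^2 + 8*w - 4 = (w - 2)*(w^2 - 3*w + 2) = (w - 2)*(w - 1)*(w - 2)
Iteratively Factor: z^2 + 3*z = (z)*(z + 3)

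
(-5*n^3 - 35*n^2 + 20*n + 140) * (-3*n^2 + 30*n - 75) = 15*n^5 - 45*n^4 - 735*n^3 + 2805*n^2 + 2700*n - 10500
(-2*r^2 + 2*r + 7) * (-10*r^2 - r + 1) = 20*r^4 - 18*r^3 - 74*r^2 - 5*r + 7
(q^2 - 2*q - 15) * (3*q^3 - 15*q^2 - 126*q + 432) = 3*q^5 - 21*q^4 - 141*q^3 + 909*q^2 + 1026*q - 6480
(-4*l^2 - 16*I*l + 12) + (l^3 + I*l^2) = l^3 - 4*l^2 + I*l^2 - 16*I*l + 12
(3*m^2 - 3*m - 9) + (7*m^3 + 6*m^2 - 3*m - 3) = 7*m^3 + 9*m^2 - 6*m - 12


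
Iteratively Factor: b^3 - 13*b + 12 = (b + 4)*(b^2 - 4*b + 3) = (b - 3)*(b + 4)*(b - 1)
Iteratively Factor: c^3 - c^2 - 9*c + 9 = (c + 3)*(c^2 - 4*c + 3) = (c - 1)*(c + 3)*(c - 3)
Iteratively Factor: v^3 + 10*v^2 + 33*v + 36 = (v + 3)*(v^2 + 7*v + 12) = (v + 3)^2*(v + 4)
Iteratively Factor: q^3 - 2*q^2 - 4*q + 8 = (q - 2)*(q^2 - 4) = (q - 2)^2*(q + 2)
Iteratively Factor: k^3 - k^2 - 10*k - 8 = (k - 4)*(k^2 + 3*k + 2) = (k - 4)*(k + 1)*(k + 2)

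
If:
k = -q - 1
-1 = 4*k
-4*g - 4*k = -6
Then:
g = 7/4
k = -1/4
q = -3/4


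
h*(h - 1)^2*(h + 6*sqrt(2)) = h^4 - 2*h^3 + 6*sqrt(2)*h^3 - 12*sqrt(2)*h^2 + h^2 + 6*sqrt(2)*h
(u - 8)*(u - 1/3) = u^2 - 25*u/3 + 8/3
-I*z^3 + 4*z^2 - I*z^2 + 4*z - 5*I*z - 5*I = (z - I)*(z + 5*I)*(-I*z - I)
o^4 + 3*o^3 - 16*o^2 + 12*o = o*(o - 2)*(o - 1)*(o + 6)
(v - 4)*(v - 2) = v^2 - 6*v + 8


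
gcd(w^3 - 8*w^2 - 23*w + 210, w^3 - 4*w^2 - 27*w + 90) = w^2 - w - 30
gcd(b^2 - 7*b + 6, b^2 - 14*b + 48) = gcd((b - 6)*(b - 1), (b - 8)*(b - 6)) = b - 6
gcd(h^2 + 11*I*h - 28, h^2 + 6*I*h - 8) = h + 4*I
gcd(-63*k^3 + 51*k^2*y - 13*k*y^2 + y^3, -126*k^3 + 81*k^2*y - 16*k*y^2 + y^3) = 21*k^2 - 10*k*y + y^2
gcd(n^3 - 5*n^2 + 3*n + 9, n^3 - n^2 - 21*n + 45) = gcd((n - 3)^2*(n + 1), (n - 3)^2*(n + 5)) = n^2 - 6*n + 9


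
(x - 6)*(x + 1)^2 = x^3 - 4*x^2 - 11*x - 6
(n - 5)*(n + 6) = n^2 + n - 30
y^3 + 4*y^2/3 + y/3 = y*(y + 1/3)*(y + 1)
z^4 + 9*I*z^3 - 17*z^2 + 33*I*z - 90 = (z - 2*I)*(z + 3*I)^2*(z + 5*I)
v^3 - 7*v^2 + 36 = (v - 6)*(v - 3)*(v + 2)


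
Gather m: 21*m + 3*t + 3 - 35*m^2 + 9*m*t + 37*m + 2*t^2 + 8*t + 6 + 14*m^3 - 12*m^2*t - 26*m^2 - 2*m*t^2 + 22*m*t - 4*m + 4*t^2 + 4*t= 14*m^3 + m^2*(-12*t - 61) + m*(-2*t^2 + 31*t + 54) + 6*t^2 + 15*t + 9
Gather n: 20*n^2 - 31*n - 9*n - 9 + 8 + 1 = 20*n^2 - 40*n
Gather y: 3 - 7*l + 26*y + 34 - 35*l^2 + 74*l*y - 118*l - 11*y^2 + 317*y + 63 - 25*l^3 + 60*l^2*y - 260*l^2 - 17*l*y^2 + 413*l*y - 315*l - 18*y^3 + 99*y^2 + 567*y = -25*l^3 - 295*l^2 - 440*l - 18*y^3 + y^2*(88 - 17*l) + y*(60*l^2 + 487*l + 910) + 100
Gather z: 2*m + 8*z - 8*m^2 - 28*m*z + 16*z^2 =-8*m^2 + 2*m + 16*z^2 + z*(8 - 28*m)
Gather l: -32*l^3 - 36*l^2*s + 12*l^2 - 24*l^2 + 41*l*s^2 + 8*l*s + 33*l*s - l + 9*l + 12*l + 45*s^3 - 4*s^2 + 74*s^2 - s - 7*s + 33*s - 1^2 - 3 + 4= -32*l^3 + l^2*(-36*s - 12) + l*(41*s^2 + 41*s + 20) + 45*s^3 + 70*s^2 + 25*s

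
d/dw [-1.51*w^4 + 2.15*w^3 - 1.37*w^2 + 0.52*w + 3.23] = -6.04*w^3 + 6.45*w^2 - 2.74*w + 0.52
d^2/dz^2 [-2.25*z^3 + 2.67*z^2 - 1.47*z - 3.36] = 5.34 - 13.5*z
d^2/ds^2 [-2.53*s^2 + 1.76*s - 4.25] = -5.06000000000000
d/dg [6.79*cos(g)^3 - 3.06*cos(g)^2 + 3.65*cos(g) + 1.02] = (-20.37*cos(g)^2 + 6.12*cos(g) - 3.65)*sin(g)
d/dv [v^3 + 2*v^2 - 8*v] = 3*v^2 + 4*v - 8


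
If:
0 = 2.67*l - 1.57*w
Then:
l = 0.588014981273408*w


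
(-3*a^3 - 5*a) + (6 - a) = -3*a^3 - 6*a + 6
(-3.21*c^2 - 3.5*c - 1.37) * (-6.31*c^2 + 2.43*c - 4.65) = 20.2551*c^4 + 14.2847*c^3 + 15.0662*c^2 + 12.9459*c + 6.3705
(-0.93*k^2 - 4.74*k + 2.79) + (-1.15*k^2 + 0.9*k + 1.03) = -2.08*k^2 - 3.84*k + 3.82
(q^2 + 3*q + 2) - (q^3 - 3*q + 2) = -q^3 + q^2 + 6*q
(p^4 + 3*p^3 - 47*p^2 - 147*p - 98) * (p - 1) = p^5 + 2*p^4 - 50*p^3 - 100*p^2 + 49*p + 98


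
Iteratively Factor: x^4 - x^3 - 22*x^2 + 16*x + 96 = (x - 4)*(x^3 + 3*x^2 - 10*x - 24) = (x - 4)*(x - 3)*(x^2 + 6*x + 8) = (x - 4)*(x - 3)*(x + 2)*(x + 4)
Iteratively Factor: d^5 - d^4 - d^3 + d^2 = (d - 1)*(d^4 - d^2) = (d - 1)^2*(d^3 + d^2) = d*(d - 1)^2*(d^2 + d) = d*(d - 1)^2*(d + 1)*(d)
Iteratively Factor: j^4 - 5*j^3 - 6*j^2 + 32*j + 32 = (j - 4)*(j^3 - j^2 - 10*j - 8) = (j - 4)*(j + 2)*(j^2 - 3*j - 4) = (j - 4)^2*(j + 2)*(j + 1)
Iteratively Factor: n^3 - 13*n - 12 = (n + 1)*(n^2 - n - 12) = (n + 1)*(n + 3)*(n - 4)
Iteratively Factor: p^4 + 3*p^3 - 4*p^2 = (p)*(p^3 + 3*p^2 - 4*p) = p*(p + 4)*(p^2 - p) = p*(p - 1)*(p + 4)*(p)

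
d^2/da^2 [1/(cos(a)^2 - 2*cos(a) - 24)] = (8*sin(a)^4 - 204*sin(a)^2 - 81*cos(a) - 3*cos(3*a) + 84)/(2*(sin(a)^2 + 2*cos(a) + 23)^3)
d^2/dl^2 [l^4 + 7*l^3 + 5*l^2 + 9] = 12*l^2 + 42*l + 10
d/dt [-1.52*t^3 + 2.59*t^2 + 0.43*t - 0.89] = -4.56*t^2 + 5.18*t + 0.43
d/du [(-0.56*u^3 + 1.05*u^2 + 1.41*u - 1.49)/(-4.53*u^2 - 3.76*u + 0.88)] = (2.5368*u^4 + 4.2112*u^3 + 0.960899999999999*u^2 - 11.6514*u - 4.3616)/(20.5209*u^4 + 34.0656*u^3 + 6.1648*u^2 - 6.6176*u + 0.7744)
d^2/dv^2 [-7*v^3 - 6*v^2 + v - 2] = -42*v - 12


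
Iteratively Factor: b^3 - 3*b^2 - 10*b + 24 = (b - 2)*(b^2 - b - 12) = (b - 4)*(b - 2)*(b + 3)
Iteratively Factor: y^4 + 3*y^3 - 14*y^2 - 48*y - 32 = (y - 4)*(y^3 + 7*y^2 + 14*y + 8) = (y - 4)*(y + 2)*(y^2 + 5*y + 4) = (y - 4)*(y + 2)*(y + 4)*(y + 1)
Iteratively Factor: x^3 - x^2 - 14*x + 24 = (x - 2)*(x^2 + x - 12) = (x - 2)*(x + 4)*(x - 3)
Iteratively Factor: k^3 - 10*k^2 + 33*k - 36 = (k - 3)*(k^2 - 7*k + 12) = (k - 3)^2*(k - 4)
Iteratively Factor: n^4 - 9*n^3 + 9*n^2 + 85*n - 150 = (n + 3)*(n^3 - 12*n^2 + 45*n - 50) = (n - 5)*(n + 3)*(n^2 - 7*n + 10) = (n - 5)*(n - 2)*(n + 3)*(n - 5)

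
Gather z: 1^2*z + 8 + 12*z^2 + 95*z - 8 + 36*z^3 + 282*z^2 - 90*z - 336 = 36*z^3 + 294*z^2 + 6*z - 336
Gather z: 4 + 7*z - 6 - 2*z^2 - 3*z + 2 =-2*z^2 + 4*z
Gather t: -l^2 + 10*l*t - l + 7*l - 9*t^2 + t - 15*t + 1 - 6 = -l^2 + 6*l - 9*t^2 + t*(10*l - 14) - 5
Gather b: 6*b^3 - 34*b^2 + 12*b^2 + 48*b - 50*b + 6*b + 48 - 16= 6*b^3 - 22*b^2 + 4*b + 32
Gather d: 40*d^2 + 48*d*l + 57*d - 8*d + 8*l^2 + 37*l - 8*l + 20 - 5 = 40*d^2 + d*(48*l + 49) + 8*l^2 + 29*l + 15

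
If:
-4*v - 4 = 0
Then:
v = -1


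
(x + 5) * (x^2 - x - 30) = x^3 + 4*x^2 - 35*x - 150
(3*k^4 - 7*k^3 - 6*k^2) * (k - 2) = 3*k^5 - 13*k^4 + 8*k^3 + 12*k^2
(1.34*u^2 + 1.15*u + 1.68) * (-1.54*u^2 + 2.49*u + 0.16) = -2.0636*u^4 + 1.5656*u^3 + 0.4907*u^2 + 4.3672*u + 0.2688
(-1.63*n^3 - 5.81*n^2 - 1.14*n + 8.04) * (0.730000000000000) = -1.1899*n^3 - 4.2413*n^2 - 0.8322*n + 5.8692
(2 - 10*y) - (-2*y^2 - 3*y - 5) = 2*y^2 - 7*y + 7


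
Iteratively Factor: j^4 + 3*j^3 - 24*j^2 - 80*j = (j + 4)*(j^3 - j^2 - 20*j) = (j + 4)^2*(j^2 - 5*j) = j*(j + 4)^2*(j - 5)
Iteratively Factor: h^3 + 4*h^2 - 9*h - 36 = (h + 3)*(h^2 + h - 12) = (h + 3)*(h + 4)*(h - 3)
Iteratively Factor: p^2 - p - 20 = (p - 5)*(p + 4)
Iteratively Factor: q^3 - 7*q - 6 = (q + 1)*(q^2 - q - 6) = (q - 3)*(q + 1)*(q + 2)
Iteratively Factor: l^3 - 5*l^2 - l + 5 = (l - 5)*(l^2 - 1) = (l - 5)*(l + 1)*(l - 1)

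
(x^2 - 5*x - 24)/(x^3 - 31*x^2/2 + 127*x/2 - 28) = 2*(x + 3)/(2*x^2 - 15*x + 7)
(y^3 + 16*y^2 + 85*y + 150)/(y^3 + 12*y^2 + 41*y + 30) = (y + 5)/(y + 1)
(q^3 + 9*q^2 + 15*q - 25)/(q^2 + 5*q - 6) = (q^2 + 10*q + 25)/(q + 6)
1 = 1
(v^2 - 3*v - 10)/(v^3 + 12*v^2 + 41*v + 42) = (v - 5)/(v^2 + 10*v + 21)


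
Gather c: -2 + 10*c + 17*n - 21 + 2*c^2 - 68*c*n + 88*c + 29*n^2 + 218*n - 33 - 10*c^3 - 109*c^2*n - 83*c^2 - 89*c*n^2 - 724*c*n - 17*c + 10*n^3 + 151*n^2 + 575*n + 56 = -10*c^3 + c^2*(-109*n - 81) + c*(-89*n^2 - 792*n + 81) + 10*n^3 + 180*n^2 + 810*n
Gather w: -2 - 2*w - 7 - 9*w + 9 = -11*w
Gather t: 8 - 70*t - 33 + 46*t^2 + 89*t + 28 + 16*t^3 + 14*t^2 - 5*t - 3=16*t^3 + 60*t^2 + 14*t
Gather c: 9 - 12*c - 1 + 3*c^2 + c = 3*c^2 - 11*c + 8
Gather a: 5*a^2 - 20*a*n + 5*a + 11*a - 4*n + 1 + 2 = 5*a^2 + a*(16 - 20*n) - 4*n + 3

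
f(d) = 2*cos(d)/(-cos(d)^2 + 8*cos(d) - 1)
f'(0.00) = 0.00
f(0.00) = 0.33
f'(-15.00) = -0.00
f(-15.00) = 0.20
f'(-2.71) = -0.00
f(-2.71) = 0.20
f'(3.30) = -0.00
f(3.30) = 0.20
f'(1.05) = 0.17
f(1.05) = 0.36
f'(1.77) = 0.27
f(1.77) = 0.15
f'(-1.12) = -0.28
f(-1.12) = 0.38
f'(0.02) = 0.00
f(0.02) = 0.33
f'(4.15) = -0.04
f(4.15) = 0.19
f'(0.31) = 0.00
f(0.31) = 0.33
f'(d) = 2*(-2*sin(d)*cos(d) + 8*sin(d))*cos(d)/(-cos(d)^2 + 8*cos(d) - 1)^2 - 2*sin(d)/(-cos(d)^2 + 8*cos(d) - 1) = 2*sin(d)^3/(sin(d)^2 + 8*cos(d) - 2)^2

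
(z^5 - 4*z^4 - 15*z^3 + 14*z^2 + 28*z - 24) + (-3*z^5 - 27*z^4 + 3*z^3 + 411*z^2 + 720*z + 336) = -2*z^5 - 31*z^4 - 12*z^3 + 425*z^2 + 748*z + 312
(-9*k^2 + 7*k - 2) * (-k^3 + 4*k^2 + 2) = 9*k^5 - 43*k^4 + 30*k^3 - 26*k^2 + 14*k - 4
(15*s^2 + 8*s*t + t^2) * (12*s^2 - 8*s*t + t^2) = 180*s^4 - 24*s^3*t - 37*s^2*t^2 + t^4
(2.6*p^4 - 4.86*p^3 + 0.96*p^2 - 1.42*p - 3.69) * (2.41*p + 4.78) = 6.266*p^5 + 0.715399999999999*p^4 - 20.9172*p^3 + 1.1666*p^2 - 15.6805*p - 17.6382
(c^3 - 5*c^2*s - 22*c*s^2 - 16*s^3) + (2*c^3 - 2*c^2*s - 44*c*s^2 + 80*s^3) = 3*c^3 - 7*c^2*s - 66*c*s^2 + 64*s^3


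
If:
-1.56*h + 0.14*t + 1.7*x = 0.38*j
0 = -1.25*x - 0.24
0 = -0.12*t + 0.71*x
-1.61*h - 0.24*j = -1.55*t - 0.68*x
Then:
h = -2.54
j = 9.14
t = -1.14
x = -0.19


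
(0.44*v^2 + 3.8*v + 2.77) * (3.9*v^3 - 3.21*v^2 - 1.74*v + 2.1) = 1.716*v^5 + 13.4076*v^4 - 2.1606*v^3 - 14.5797*v^2 + 3.1602*v + 5.817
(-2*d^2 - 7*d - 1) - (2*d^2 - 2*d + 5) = -4*d^2 - 5*d - 6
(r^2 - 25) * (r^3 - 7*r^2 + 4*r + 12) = r^5 - 7*r^4 - 21*r^3 + 187*r^2 - 100*r - 300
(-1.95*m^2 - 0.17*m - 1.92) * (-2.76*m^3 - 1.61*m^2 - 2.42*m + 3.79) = 5.382*m^5 + 3.6087*m^4 + 10.2919*m^3 - 3.8879*m^2 + 4.0021*m - 7.2768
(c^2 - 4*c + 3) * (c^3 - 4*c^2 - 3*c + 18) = c^5 - 8*c^4 + 16*c^3 + 18*c^2 - 81*c + 54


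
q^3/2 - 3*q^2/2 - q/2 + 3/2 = (q/2 + 1/2)*(q - 3)*(q - 1)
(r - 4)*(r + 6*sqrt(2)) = r^2 - 4*r + 6*sqrt(2)*r - 24*sqrt(2)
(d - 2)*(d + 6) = d^2 + 4*d - 12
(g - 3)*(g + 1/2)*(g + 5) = g^3 + 5*g^2/2 - 14*g - 15/2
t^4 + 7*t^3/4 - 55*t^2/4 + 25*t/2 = t*(t - 2)*(t - 5/4)*(t + 5)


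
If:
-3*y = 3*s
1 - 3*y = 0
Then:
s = -1/3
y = 1/3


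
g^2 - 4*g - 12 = (g - 6)*(g + 2)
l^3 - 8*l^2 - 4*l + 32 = (l - 8)*(l - 2)*(l + 2)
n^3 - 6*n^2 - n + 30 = (n - 5)*(n - 3)*(n + 2)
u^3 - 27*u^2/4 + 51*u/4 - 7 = (u - 4)*(u - 7/4)*(u - 1)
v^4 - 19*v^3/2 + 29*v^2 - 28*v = v*(v - 4)*(v - 7/2)*(v - 2)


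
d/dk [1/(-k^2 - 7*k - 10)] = (2*k + 7)/(k^2 + 7*k + 10)^2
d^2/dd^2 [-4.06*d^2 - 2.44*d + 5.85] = -8.12000000000000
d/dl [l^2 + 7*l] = 2*l + 7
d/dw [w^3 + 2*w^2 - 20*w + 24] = 3*w^2 + 4*w - 20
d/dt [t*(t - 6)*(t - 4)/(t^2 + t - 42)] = (t^2 + 14*t - 28)/(t^2 + 14*t + 49)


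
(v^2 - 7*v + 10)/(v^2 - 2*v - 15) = (v - 2)/(v + 3)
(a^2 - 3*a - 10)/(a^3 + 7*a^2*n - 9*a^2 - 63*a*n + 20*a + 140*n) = (a + 2)/(a^2 + 7*a*n - 4*a - 28*n)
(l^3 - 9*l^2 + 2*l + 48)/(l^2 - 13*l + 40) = (l^2 - l - 6)/(l - 5)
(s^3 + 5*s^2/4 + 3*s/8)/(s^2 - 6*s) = (8*s^2 + 10*s + 3)/(8*(s - 6))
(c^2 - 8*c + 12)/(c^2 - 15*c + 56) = (c^2 - 8*c + 12)/(c^2 - 15*c + 56)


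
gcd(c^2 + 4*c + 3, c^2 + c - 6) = c + 3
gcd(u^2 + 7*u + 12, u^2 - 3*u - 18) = u + 3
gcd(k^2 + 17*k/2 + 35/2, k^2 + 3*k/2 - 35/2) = k + 5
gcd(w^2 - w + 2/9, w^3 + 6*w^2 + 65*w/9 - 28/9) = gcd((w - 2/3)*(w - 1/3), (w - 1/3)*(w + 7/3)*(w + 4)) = w - 1/3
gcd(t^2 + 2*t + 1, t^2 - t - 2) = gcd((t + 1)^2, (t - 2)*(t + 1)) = t + 1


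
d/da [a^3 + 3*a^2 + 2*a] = 3*a^2 + 6*a + 2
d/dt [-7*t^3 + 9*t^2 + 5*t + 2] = -21*t^2 + 18*t + 5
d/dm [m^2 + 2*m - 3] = 2*m + 2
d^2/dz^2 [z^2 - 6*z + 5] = 2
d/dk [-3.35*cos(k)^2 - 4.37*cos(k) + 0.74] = (6.7*cos(k) + 4.37)*sin(k)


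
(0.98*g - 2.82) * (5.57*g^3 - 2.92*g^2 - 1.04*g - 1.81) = 5.4586*g^4 - 18.569*g^3 + 7.2152*g^2 + 1.159*g + 5.1042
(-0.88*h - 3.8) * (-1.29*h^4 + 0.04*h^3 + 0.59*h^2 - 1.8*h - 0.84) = 1.1352*h^5 + 4.8668*h^4 - 0.6712*h^3 - 0.658*h^2 + 7.5792*h + 3.192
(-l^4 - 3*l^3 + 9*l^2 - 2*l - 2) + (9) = -l^4 - 3*l^3 + 9*l^2 - 2*l + 7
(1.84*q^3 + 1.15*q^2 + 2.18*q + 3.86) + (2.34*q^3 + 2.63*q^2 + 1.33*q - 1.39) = 4.18*q^3 + 3.78*q^2 + 3.51*q + 2.47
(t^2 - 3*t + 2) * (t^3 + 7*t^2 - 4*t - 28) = t^5 + 4*t^4 - 23*t^3 - 2*t^2 + 76*t - 56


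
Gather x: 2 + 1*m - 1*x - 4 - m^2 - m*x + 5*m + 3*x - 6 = -m^2 + 6*m + x*(2 - m) - 8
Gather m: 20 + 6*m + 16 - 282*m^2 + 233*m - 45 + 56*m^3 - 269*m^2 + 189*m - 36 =56*m^3 - 551*m^2 + 428*m - 45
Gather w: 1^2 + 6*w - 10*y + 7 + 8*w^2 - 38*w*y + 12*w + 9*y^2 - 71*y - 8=8*w^2 + w*(18 - 38*y) + 9*y^2 - 81*y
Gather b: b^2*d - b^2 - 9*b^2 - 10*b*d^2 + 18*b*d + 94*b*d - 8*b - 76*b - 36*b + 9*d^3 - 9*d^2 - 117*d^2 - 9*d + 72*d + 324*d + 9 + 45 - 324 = b^2*(d - 10) + b*(-10*d^2 + 112*d - 120) + 9*d^3 - 126*d^2 + 387*d - 270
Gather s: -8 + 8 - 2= -2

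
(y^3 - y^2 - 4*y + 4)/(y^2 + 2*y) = y - 3 + 2/y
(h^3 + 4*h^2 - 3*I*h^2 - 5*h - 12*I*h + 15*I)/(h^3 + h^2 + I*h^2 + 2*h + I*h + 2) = (h^3 + h^2*(4 - 3*I) - h*(5 + 12*I) + 15*I)/(h^3 + h^2*(1 + I) + h*(2 + I) + 2)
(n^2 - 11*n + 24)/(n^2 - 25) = (n^2 - 11*n + 24)/(n^2 - 25)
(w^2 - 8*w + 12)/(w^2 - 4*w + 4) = (w - 6)/(w - 2)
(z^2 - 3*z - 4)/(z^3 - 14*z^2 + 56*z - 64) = (z + 1)/(z^2 - 10*z + 16)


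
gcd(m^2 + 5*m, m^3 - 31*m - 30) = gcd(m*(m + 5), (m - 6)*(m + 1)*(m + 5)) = m + 5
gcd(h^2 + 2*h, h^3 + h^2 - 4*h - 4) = h + 2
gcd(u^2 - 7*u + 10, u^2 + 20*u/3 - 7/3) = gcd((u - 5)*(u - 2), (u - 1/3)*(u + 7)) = 1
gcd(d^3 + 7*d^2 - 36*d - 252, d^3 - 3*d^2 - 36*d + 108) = d^2 - 36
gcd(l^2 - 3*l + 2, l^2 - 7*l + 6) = l - 1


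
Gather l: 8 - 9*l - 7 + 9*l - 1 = 0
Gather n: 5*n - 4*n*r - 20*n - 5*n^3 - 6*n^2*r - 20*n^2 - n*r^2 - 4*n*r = -5*n^3 + n^2*(-6*r - 20) + n*(-r^2 - 8*r - 15)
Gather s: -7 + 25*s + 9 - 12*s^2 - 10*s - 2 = -12*s^2 + 15*s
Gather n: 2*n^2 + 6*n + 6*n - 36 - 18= 2*n^2 + 12*n - 54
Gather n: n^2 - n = n^2 - n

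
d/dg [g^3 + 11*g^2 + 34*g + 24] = 3*g^2 + 22*g + 34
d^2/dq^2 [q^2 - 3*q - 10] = 2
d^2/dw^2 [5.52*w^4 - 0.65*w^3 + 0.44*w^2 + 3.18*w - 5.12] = 66.24*w^2 - 3.9*w + 0.88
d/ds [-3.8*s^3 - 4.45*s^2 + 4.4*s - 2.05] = -11.4*s^2 - 8.9*s + 4.4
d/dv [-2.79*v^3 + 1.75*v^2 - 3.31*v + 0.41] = -8.37*v^2 + 3.5*v - 3.31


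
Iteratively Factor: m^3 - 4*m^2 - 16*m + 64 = (m + 4)*(m^2 - 8*m + 16) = (m - 4)*(m + 4)*(m - 4)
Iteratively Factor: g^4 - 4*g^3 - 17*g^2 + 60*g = (g - 5)*(g^3 + g^2 - 12*g) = (g - 5)*(g - 3)*(g^2 + 4*g) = (g - 5)*(g - 3)*(g + 4)*(g)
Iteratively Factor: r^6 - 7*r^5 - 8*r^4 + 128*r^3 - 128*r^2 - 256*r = (r - 4)*(r^5 - 3*r^4 - 20*r^3 + 48*r^2 + 64*r) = (r - 4)^2*(r^4 + r^3 - 16*r^2 - 16*r) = (r - 4)^2*(r + 1)*(r^3 - 16*r) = r*(r - 4)^2*(r + 1)*(r^2 - 16) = r*(r - 4)^3*(r + 1)*(r + 4)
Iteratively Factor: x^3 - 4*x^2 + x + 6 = (x + 1)*(x^2 - 5*x + 6) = (x - 2)*(x + 1)*(x - 3)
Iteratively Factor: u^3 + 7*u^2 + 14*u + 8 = (u + 1)*(u^2 + 6*u + 8) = (u + 1)*(u + 4)*(u + 2)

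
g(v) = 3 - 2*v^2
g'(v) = -4*v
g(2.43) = -8.81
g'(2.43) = -9.72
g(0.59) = 2.30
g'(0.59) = -2.36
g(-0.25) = 2.88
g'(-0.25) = 1.00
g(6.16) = -72.89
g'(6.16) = -24.64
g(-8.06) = -126.93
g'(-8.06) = 32.24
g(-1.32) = -0.48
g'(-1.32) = 5.28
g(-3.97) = -28.52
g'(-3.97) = 15.88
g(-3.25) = -18.12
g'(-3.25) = 13.00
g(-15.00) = -447.00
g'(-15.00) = 60.00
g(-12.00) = -285.00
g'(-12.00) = 48.00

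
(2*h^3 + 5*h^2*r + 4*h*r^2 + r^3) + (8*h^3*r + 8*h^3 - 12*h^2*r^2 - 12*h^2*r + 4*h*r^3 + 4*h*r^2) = 8*h^3*r + 10*h^3 - 12*h^2*r^2 - 7*h^2*r + 4*h*r^3 + 8*h*r^2 + r^3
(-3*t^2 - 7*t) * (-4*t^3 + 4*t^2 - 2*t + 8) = 12*t^5 + 16*t^4 - 22*t^3 - 10*t^2 - 56*t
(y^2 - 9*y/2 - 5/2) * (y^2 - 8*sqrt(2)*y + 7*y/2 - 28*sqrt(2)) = y^4 - 8*sqrt(2)*y^3 - y^3 - 73*y^2/4 + 8*sqrt(2)*y^2 - 35*y/4 + 146*sqrt(2)*y + 70*sqrt(2)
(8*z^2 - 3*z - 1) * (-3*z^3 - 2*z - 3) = -24*z^5 + 9*z^4 - 13*z^3 - 18*z^2 + 11*z + 3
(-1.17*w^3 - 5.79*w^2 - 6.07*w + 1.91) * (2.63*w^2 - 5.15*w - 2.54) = -3.0771*w^5 - 9.2022*w^4 + 16.8262*w^3 + 50.9904*w^2 + 5.5813*w - 4.8514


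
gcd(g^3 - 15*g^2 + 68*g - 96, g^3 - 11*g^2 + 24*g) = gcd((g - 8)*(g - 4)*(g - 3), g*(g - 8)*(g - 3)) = g^2 - 11*g + 24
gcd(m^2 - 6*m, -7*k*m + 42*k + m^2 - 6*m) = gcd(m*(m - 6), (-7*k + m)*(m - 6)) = m - 6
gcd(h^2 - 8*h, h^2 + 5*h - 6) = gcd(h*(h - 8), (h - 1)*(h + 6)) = 1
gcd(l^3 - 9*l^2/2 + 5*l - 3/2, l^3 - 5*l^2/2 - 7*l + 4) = l - 1/2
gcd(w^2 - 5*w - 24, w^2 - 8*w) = w - 8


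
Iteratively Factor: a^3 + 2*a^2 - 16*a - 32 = (a + 4)*(a^2 - 2*a - 8) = (a - 4)*(a + 4)*(a + 2)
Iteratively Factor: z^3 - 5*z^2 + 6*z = (z - 2)*(z^2 - 3*z) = z*(z - 2)*(z - 3)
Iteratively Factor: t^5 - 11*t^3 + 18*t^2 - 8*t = (t + 4)*(t^4 - 4*t^3 + 5*t^2 - 2*t) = (t - 1)*(t + 4)*(t^3 - 3*t^2 + 2*t) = (t - 2)*(t - 1)*(t + 4)*(t^2 - t) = (t - 2)*(t - 1)^2*(t + 4)*(t)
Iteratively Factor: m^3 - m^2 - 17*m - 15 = (m - 5)*(m^2 + 4*m + 3) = (m - 5)*(m + 3)*(m + 1)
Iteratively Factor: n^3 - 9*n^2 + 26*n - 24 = (n - 4)*(n^2 - 5*n + 6) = (n - 4)*(n - 2)*(n - 3)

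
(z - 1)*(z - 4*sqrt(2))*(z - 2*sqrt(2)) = z^3 - 6*sqrt(2)*z^2 - z^2 + 6*sqrt(2)*z + 16*z - 16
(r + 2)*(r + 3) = r^2 + 5*r + 6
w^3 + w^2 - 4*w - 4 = (w - 2)*(w + 1)*(w + 2)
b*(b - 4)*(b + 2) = b^3 - 2*b^2 - 8*b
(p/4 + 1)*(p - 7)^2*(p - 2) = p^4/4 - 3*p^3 + 13*p^2/4 + 105*p/2 - 98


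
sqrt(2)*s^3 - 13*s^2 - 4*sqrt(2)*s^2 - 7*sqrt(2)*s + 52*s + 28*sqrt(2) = (s - 4)*(s - 7*sqrt(2))*(sqrt(2)*s + 1)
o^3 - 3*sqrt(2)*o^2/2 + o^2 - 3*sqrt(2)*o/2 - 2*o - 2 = (o + 1)*(o - 2*sqrt(2))*(o + sqrt(2)/2)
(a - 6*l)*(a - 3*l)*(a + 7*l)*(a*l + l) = a^4*l - 2*a^3*l^2 + a^3*l - 45*a^2*l^3 - 2*a^2*l^2 + 126*a*l^4 - 45*a*l^3 + 126*l^4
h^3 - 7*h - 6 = (h - 3)*(h + 1)*(h + 2)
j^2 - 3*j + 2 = (j - 2)*(j - 1)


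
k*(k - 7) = k^2 - 7*k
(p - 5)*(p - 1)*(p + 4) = p^3 - 2*p^2 - 19*p + 20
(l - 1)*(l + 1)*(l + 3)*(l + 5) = l^4 + 8*l^3 + 14*l^2 - 8*l - 15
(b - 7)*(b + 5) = b^2 - 2*b - 35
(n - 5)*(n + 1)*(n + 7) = n^3 + 3*n^2 - 33*n - 35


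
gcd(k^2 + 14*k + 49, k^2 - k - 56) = k + 7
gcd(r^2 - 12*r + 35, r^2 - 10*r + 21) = r - 7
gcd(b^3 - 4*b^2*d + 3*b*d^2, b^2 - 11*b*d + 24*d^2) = b - 3*d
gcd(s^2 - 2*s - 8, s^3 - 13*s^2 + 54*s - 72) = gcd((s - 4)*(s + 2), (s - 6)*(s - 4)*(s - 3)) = s - 4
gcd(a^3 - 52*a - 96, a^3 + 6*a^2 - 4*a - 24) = a^2 + 8*a + 12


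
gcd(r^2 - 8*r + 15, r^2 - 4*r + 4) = 1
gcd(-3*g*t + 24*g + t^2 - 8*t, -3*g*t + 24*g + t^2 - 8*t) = -3*g*t + 24*g + t^2 - 8*t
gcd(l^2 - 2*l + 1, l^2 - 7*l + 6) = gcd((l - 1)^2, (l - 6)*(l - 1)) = l - 1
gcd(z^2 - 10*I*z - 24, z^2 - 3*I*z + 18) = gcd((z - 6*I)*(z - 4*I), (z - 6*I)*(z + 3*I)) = z - 6*I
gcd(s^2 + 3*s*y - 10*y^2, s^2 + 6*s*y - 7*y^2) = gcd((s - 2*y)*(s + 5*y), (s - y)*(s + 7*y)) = 1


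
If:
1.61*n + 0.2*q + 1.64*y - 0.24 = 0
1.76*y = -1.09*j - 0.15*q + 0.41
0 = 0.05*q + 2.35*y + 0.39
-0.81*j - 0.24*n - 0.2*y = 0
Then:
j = 0.13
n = -0.20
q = 5.02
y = -0.27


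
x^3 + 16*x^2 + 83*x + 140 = (x + 4)*(x + 5)*(x + 7)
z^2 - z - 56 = (z - 8)*(z + 7)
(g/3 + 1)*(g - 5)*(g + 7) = g^3/3 + 5*g^2/3 - 29*g/3 - 35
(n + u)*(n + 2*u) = n^2 + 3*n*u + 2*u^2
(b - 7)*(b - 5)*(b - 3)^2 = b^4 - 18*b^3 + 116*b^2 - 318*b + 315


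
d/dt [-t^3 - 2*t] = -3*t^2 - 2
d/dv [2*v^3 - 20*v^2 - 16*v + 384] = 6*v^2 - 40*v - 16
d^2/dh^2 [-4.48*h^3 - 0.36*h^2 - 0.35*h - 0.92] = -26.88*h - 0.72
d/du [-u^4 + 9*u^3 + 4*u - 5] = -4*u^3 + 27*u^2 + 4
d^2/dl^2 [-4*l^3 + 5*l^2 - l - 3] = 10 - 24*l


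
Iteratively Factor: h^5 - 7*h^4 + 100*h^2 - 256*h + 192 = (h - 4)*(h^4 - 3*h^3 - 12*h^2 + 52*h - 48) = (h - 4)*(h + 4)*(h^3 - 7*h^2 + 16*h - 12) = (h - 4)*(h - 2)*(h + 4)*(h^2 - 5*h + 6) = (h - 4)*(h - 3)*(h - 2)*(h + 4)*(h - 2)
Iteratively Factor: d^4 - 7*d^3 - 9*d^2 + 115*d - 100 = (d + 4)*(d^3 - 11*d^2 + 35*d - 25) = (d - 1)*(d + 4)*(d^2 - 10*d + 25) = (d - 5)*(d - 1)*(d + 4)*(d - 5)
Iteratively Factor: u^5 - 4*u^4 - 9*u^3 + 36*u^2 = (u + 3)*(u^4 - 7*u^3 + 12*u^2) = u*(u + 3)*(u^3 - 7*u^2 + 12*u) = u*(u - 3)*(u + 3)*(u^2 - 4*u) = u^2*(u - 3)*(u + 3)*(u - 4)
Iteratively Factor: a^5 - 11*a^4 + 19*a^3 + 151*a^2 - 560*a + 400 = (a - 1)*(a^4 - 10*a^3 + 9*a^2 + 160*a - 400) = (a - 5)*(a - 1)*(a^3 - 5*a^2 - 16*a + 80) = (a - 5)*(a - 1)*(a + 4)*(a^2 - 9*a + 20) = (a - 5)^2*(a - 1)*(a + 4)*(a - 4)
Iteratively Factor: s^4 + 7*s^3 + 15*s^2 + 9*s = (s)*(s^3 + 7*s^2 + 15*s + 9) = s*(s + 1)*(s^2 + 6*s + 9) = s*(s + 1)*(s + 3)*(s + 3)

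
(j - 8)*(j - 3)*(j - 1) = j^3 - 12*j^2 + 35*j - 24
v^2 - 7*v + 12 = (v - 4)*(v - 3)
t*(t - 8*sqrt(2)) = t^2 - 8*sqrt(2)*t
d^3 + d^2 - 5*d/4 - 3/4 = (d - 1)*(d + 1/2)*(d + 3/2)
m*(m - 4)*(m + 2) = m^3 - 2*m^2 - 8*m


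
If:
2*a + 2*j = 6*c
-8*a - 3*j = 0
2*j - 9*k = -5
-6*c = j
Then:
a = 0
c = 0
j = 0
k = 5/9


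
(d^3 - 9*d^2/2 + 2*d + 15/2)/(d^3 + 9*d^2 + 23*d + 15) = (2*d^2 - 11*d + 15)/(2*(d^2 + 8*d + 15))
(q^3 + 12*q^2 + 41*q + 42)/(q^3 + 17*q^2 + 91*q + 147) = (q + 2)/(q + 7)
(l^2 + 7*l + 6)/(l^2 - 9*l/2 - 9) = 2*(l^2 + 7*l + 6)/(2*l^2 - 9*l - 18)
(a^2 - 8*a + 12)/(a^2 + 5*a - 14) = (a - 6)/(a + 7)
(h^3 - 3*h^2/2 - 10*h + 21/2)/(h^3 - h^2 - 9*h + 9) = (h - 7/2)/(h - 3)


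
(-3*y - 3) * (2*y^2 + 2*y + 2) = -6*y^3 - 12*y^2 - 12*y - 6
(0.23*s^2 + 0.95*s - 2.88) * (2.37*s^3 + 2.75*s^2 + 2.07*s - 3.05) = 0.5451*s^5 + 2.884*s^4 - 3.737*s^3 - 6.655*s^2 - 8.8591*s + 8.784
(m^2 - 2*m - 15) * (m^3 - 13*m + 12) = m^5 - 2*m^4 - 28*m^3 + 38*m^2 + 171*m - 180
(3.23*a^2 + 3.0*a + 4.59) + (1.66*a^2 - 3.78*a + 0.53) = 4.89*a^2 - 0.78*a + 5.12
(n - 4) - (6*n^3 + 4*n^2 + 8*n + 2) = -6*n^3 - 4*n^2 - 7*n - 6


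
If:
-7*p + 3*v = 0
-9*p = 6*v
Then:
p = 0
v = 0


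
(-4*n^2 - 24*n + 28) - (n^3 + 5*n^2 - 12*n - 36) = -n^3 - 9*n^2 - 12*n + 64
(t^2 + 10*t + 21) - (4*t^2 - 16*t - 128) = -3*t^2 + 26*t + 149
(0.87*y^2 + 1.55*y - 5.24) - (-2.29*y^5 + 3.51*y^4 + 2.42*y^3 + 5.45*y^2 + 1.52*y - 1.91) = 2.29*y^5 - 3.51*y^4 - 2.42*y^3 - 4.58*y^2 + 0.03*y - 3.33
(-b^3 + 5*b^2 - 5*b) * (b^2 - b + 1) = -b^5 + 6*b^4 - 11*b^3 + 10*b^2 - 5*b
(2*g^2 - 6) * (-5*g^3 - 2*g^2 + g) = -10*g^5 - 4*g^4 + 32*g^3 + 12*g^2 - 6*g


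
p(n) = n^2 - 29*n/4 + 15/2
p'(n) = 2*n - 29/4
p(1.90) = -2.66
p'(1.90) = -3.45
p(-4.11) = 54.19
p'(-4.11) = -15.47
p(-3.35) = 43.01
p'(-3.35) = -13.95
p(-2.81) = 35.77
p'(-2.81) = -12.87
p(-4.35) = 57.96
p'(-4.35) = -15.95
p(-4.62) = 62.34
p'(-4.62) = -16.49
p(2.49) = -4.35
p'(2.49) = -2.27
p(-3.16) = 40.40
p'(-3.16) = -13.57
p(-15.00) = 341.25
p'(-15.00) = -37.25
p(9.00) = 23.25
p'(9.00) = 10.75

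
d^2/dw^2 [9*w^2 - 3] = 18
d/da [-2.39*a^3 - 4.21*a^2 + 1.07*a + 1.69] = -7.17*a^2 - 8.42*a + 1.07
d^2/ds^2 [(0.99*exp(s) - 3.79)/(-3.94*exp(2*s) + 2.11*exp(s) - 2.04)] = (-15.368364*exp(4*s) + 227.10751*exp(3*s) - 46.780014*exp(2*s) - 109.237913*exp(s) + 12.193692)*exp(s)/(61.162984*exp(6*s) - 98.264388*exp(5*s) + 147.628254*exp(4*s) - 111.149947*exp(3*s) + 76.436964*exp(2*s) - 26.342928*exp(s) + 8.489664)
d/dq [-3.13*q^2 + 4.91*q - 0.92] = 4.91 - 6.26*q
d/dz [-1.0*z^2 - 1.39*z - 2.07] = -2.0*z - 1.39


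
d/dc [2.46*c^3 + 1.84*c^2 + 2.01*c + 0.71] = 7.38*c^2 + 3.68*c + 2.01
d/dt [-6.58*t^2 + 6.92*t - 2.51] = 6.92 - 13.16*t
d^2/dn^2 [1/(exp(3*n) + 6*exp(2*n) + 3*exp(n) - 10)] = 3*(6*(exp(2*n) + 4*exp(n) + 1)^2*exp(n) - (3*exp(2*n) + 8*exp(n) + 1)*(exp(3*n) + 6*exp(2*n) + 3*exp(n) - 10))*exp(n)/(exp(3*n) + 6*exp(2*n) + 3*exp(n) - 10)^3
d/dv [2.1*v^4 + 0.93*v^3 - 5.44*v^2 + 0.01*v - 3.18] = 8.4*v^3 + 2.79*v^2 - 10.88*v + 0.01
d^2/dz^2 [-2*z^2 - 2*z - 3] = -4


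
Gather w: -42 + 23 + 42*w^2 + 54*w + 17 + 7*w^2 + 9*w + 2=49*w^2 + 63*w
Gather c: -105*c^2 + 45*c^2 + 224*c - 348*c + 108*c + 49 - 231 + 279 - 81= -60*c^2 - 16*c + 16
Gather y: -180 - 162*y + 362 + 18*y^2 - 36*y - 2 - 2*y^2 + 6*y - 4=16*y^2 - 192*y + 176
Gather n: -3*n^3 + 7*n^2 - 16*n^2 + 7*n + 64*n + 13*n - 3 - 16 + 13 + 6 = -3*n^3 - 9*n^2 + 84*n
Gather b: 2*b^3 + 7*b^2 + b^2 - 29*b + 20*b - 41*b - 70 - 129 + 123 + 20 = 2*b^3 + 8*b^2 - 50*b - 56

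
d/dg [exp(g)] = exp(g)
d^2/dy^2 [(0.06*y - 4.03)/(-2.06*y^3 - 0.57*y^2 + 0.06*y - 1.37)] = (-1.527696*y^5 + 204.797784*y^4 + 75.658596*y^3 + 6.899418*y^2 - 68.786628*y - 6.274902)/(8.741816*y^9 + 7.256556*y^8 + 1.244034*y^7 + 17.203677*y^6 + 9.61569*y^5 + 0.325503*y^4 + 11.317902*y^3 + 3.224295*y^2 - 0.337842*y + 2.571353)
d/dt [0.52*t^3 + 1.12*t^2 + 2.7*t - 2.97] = 1.56*t^2 + 2.24*t + 2.7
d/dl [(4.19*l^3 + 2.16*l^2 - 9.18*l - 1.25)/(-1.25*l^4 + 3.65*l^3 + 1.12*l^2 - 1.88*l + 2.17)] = (5.2375*l^6 + 5.4*l^5 - 37.6162*l^4 + 45.0096*l^3 + 47.1852*l^2 + 12.1744*l - 22.2706)/(1.5625*l^8 - 9.125*l^7 + 10.5225*l^6 + 12.876*l^5 - 17.8946*l^4 + 11.6298*l^3 + 8.3952*l^2 - 8.1592*l + 4.7089)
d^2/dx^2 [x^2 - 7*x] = 2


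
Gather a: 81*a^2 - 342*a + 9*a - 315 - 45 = 81*a^2 - 333*a - 360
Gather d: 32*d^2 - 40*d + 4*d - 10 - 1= 32*d^2 - 36*d - 11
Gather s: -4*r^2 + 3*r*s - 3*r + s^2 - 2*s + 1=-4*r^2 - 3*r + s^2 + s*(3*r - 2) + 1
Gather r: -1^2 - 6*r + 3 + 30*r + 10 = 24*r + 12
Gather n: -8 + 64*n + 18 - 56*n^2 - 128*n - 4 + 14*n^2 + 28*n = -42*n^2 - 36*n + 6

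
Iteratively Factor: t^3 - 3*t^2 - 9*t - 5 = (t + 1)*(t^2 - 4*t - 5) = (t - 5)*(t + 1)*(t + 1)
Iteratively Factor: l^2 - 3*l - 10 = (l + 2)*(l - 5)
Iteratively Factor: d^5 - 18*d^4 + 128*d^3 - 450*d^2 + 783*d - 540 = (d - 3)*(d^4 - 15*d^3 + 83*d^2 - 201*d + 180) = (d - 4)*(d - 3)*(d^3 - 11*d^2 + 39*d - 45) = (d - 5)*(d - 4)*(d - 3)*(d^2 - 6*d + 9) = (d - 5)*(d - 4)*(d - 3)^2*(d - 3)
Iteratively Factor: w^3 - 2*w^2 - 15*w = (w - 5)*(w^2 + 3*w) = w*(w - 5)*(w + 3)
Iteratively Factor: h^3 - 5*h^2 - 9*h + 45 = (h - 3)*(h^2 - 2*h - 15) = (h - 3)*(h + 3)*(h - 5)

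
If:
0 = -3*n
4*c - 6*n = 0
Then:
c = 0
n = 0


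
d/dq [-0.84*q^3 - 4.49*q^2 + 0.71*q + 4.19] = -2.52*q^2 - 8.98*q + 0.71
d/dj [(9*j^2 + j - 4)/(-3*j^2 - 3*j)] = 4*(-2*j^2 - 2*j - 1)/(3*j^2*(j^2 + 2*j + 1))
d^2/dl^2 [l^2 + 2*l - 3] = 2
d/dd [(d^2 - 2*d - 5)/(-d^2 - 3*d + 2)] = (-5*d^2 - 6*d - 19)/(d^4 + 6*d^3 + 5*d^2 - 12*d + 4)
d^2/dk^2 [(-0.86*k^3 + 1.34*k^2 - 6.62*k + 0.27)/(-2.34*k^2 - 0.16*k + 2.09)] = (-7.105427357601e-15*k^4 + 81.9562*k^3 - 49.9164*k^2 + 216.1875*k - 9.9338)/(12.812904*k^6 + 2.628288*k^5 - 34.1523*k^4 - 4.69088*k^3 + 30.50355*k^2 + 2.096688*k - 9.129329)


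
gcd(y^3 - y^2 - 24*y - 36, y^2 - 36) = y - 6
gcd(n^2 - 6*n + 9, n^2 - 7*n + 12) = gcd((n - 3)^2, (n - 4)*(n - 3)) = n - 3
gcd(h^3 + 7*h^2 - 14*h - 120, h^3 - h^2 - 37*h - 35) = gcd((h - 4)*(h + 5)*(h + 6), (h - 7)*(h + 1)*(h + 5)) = h + 5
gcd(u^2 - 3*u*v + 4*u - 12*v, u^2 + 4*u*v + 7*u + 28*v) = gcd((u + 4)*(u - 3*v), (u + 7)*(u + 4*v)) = 1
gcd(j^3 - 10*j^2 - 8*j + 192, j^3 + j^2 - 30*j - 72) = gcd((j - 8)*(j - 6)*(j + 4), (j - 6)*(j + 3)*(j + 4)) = j^2 - 2*j - 24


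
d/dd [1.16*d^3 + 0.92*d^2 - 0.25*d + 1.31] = 3.48*d^2 + 1.84*d - 0.25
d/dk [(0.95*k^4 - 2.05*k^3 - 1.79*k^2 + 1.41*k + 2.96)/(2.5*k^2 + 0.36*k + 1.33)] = (4.75*k^5 - 4.099*k^4 + 3.578*k^3 - 12.3489*k^2 - 19.5614*k + 0.8097)/(6.25*k^4 + 1.8*k^3 + 6.7796*k^2 + 0.9576*k + 1.7689)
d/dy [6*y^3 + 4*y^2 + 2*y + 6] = 18*y^2 + 8*y + 2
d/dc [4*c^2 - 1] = 8*c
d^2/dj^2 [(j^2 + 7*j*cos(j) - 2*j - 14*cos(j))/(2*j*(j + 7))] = (-7*j^5*cos(j) + 14*j^4*sin(j) - 84*j^4*cos(j) + 42*j^3*sin(j) - 133*j^3*cos(j) - 18*j^3 - 588*j^2*sin(j) + 602*j^2*cos(j) - 1372*j*sin(j) - 588*j*cos(j) - 1372*cos(j))/(2*j^3*(j^3 + 21*j^2 + 147*j + 343))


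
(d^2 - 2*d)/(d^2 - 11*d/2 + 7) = 2*d/(2*d - 7)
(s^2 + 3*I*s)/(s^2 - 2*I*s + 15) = s/(s - 5*I)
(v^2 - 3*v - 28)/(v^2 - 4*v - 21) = (v + 4)/(v + 3)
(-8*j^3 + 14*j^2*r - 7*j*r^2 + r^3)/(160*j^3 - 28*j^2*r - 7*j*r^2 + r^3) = (2*j^2 - 3*j*r + r^2)/(-40*j^2 - 3*j*r + r^2)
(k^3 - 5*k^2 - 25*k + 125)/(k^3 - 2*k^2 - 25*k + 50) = (k - 5)/(k - 2)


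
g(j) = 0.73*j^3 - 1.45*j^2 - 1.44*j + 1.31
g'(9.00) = 149.85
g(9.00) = 403.07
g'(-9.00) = 202.05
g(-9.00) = -635.35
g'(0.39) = -2.24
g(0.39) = 0.57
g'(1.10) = -1.98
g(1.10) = -1.06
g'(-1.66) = 9.41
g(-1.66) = -3.63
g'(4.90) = 36.93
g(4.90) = 45.32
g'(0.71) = -2.40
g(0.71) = -0.18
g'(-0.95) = 3.29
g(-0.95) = 0.74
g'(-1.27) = 5.78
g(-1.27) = -0.70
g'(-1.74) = 10.24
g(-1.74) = -4.42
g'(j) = 2.19*j^2 - 2.9*j - 1.44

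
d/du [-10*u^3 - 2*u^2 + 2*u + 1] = -30*u^2 - 4*u + 2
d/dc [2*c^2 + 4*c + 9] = 4*c + 4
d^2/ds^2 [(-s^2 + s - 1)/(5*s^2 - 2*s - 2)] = 2*(15*s^3 - 105*s^2 + 60*s - 22)/(125*s^6 - 150*s^5 - 90*s^4 + 112*s^3 + 36*s^2 - 24*s - 8)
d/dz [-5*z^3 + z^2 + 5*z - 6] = -15*z^2 + 2*z + 5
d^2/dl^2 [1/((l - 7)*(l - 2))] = 2*((l - 7)^2 + (l - 7)*(l - 2) + (l - 2)^2)/((l - 7)^3*(l - 2)^3)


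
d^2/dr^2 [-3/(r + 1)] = -6/(r + 1)^3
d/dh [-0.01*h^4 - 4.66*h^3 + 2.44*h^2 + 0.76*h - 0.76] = -0.04*h^3 - 13.98*h^2 + 4.88*h + 0.76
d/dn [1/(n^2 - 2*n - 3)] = 2*(1 - n)/(-n^2 + 2*n + 3)^2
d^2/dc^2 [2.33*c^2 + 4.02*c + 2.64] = 4.66000000000000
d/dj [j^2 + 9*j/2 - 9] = 2*j + 9/2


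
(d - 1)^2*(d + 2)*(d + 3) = d^4 + 3*d^3 - 3*d^2 - 7*d + 6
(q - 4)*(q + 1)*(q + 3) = q^3 - 13*q - 12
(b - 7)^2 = b^2 - 14*b + 49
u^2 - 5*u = u*(u - 5)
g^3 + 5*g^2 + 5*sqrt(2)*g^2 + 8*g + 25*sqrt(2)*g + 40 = (g + 5)*(g + sqrt(2))*(g + 4*sqrt(2))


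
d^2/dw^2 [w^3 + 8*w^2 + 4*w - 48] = 6*w + 16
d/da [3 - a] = -1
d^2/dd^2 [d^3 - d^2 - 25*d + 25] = 6*d - 2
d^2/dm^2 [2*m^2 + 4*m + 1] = 4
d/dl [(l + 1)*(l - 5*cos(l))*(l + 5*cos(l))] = 3*l^2 + 25*l*sin(2*l) + 2*l + 25*sin(2*l) - 25*cos(l)^2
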